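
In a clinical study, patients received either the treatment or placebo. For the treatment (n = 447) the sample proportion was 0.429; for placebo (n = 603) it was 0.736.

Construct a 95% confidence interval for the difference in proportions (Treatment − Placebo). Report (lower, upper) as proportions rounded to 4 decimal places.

(-0.3648, -0.2492)

Each SE is √(p̂(1−p̂)/n): √(0.4290·0.5710/447) = 0.02341 and √(0.7360·0.2640/603) = 0.01795.
SE(p̂₁ − p̂₂) = √(SE₁² + SE₂²) = √(0.0005480281 + 0.0003222025) = 0.02950, since the two samples are independent.
At 95% confidence z* = 1.960; margin = 1.960 × 0.02950 = 0.05782.
The difference is 0.4290 − 0.7360 = -0.3070, so the interval is -0.3070 ± 0.05782 = (-0.3648, -0.2492).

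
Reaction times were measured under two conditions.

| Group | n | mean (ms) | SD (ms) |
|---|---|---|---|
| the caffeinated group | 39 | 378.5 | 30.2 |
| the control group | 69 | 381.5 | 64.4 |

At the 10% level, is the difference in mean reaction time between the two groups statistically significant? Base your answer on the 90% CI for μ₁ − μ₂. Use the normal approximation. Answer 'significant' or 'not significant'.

not significant

Standard errors of each mean: 30.2/√39 = 4.8359 and 64.4/√69 = 7.7528.
SE(x̄₁ − x̄₂) = √(4.8359² + 7.7528²) = 9.1374 for independent samples with unequal variances.
With z* = 1.645, the margin is 1.645 × 9.1374 = 15.0310.
x̄₁ − x̄₂ = 378.5 − 381.5 = -3.0000; the interval is -3.0000 ± 15.0310 = (-18.0310, 12.0310).
The interval (-18.0310, 12.0310) contains 0, so the difference is not significant.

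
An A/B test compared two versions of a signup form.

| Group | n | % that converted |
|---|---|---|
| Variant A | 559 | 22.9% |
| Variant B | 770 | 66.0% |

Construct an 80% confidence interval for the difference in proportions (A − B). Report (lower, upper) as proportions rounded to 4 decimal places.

SE₁ = √(p̂₁(1−p̂₁)/n₁) = √(0.2290·0.7710/559) = 0.01777; SE₂ = √(0.6600·0.3400/770) = 0.01707.
Independent samples: SE of the difference = √(SE₁² + SE₂²) = √(0.0003157729 + 0.0002913849) = 0.02464.
z* for 80% confidence is 1.282, so the margin of error is 1.282 × 0.02464 = 0.03159.
Point estimate p̂₁ − p̂₂ = 0.2290 − 0.6600 = -0.4310.
-0.4310 ± 0.03159 → (-0.4626, -0.3994).

(-0.4626, -0.3994)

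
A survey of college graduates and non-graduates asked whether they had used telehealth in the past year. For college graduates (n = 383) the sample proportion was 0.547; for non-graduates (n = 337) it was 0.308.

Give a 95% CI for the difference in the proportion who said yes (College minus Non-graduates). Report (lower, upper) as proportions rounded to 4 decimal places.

SE₁ = √(p̂₁(1−p̂₁)/n₁) = √(0.5470·0.4530/383) = 0.02544; SE₂ = √(0.3080·0.6920/337) = 0.02515.
Independent samples: SE of the difference = √(SE₁² + SE₂²) = √(0.0006471936 + 0.0006325225) = 0.03577.
z* for 95% confidence is 1.960, so the margin of error is 1.960 × 0.03577 = 0.07011.
Point estimate p̂₁ − p̂₂ = 0.5470 − 0.3080 = 0.2390.
0.2390 ± 0.07011 → (0.1689, 0.3091).

(0.1689, 0.3091)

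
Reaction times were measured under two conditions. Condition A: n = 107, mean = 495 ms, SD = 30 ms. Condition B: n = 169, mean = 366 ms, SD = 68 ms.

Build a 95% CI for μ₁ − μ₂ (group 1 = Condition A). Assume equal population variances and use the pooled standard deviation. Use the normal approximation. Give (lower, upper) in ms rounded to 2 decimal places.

(115.34, 142.66)

Pooled variance s_p² = [106·30² + 168·68²] / (107+169−2) = 3183.3285, so s_p = 56.4210.
SE_diff = s_p·√(1/n₁ + 1/n₂) = 56.4210·√(1/107 + 1/169) = 6.9704.
z* = 1.960; margin = 1.960 × 6.9704 = 13.6620.
Difference = 495 − 366 = 129.0000.
129.0000 ± 13.6620 → (115.34, 142.66).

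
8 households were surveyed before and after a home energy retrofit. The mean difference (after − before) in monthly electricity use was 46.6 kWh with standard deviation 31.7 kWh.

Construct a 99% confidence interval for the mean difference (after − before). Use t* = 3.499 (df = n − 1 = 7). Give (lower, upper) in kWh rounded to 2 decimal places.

This is a matched-pairs design, so SE = s_d/√n = 31.7/√8 = 11.2076.
Margin = 3.499 × 11.2076 = 39.2154; the interval is 46.6 ± 39.2154 = (7.38, 85.82).

(7.38, 85.82)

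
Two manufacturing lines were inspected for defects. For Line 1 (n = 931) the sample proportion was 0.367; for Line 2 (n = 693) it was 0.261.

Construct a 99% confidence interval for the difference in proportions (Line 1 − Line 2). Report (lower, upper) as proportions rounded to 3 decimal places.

The two standard errors are √(0.3670×0.6330/931) = 0.01580 and √(0.2610×0.7390/693) = 0.01668.
Because the samples are independent, SE_diff = √(0.01580² + 0.01668²) = 0.02298.
Using z* = 2.576 for 99%, ME = 2.576 × 0.02298 = 0.05920.
p̂₁ − p̂₂ = 0.1060; interval 0.1060 ± 0.05920 gives (0.047, 0.165).

(0.047, 0.165)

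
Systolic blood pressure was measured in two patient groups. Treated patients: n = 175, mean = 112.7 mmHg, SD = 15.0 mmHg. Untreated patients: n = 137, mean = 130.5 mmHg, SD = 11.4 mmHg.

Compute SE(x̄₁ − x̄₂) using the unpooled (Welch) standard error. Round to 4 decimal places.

1.4948

SE₁ = s₁/√n₁ = 15.0/√175 = 1.1339; SE₂ = 11.4/√137 = 0.9740.
Independent samples, unequal variances: SE_diff = √(SE₁² + SE₂²) = √(1.28572921 + 0.948676) = 1.4948.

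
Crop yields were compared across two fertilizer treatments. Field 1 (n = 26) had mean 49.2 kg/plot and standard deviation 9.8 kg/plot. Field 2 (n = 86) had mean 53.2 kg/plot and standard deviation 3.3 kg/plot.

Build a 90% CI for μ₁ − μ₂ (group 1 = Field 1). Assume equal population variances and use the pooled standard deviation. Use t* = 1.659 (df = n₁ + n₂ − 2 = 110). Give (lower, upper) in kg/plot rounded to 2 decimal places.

Pooled variance s_p² = [25·9.8² + 85·3.3²] / (26+86−2) = 30.2423, so s_p = 5.4993.
SE_diff = s_p·√(1/n₁ + 1/n₂) = 5.4993·√(1/26 + 1/86) = 1.2308.
t* = 1.659; margin = 1.659 × 1.2308 = 2.0419.
Difference = 49.2 − 53.2 = -4.0000.
-4.0000 ± 2.0419 → (-6.04, -1.96).

(-6.04, -1.96)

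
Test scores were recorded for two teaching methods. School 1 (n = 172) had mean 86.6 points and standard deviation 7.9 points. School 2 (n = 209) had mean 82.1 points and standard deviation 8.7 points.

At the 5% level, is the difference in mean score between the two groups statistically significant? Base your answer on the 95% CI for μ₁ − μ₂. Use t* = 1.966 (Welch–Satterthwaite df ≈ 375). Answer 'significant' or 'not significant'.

Per-group SEs: s₁/√n₁ = 7.9/√172 = 0.6024, s₂/√n₂ = 8.7/√209 = 0.6018.
Unpooled SE of the difference: √(0.36288576 + 0.36216324) = 0.8515.
Margin of error = t* · SE = 1.966 × 0.8515 = 1.6740.
x̄₁ − x̄₂ = 86.6 − 82.1 = 4.5000.
CI: 4.5000 ± 1.6740 = (2.8260, 6.1740).
The interval (2.8260, 6.1740) does not contain 0, so the difference is significant.

significant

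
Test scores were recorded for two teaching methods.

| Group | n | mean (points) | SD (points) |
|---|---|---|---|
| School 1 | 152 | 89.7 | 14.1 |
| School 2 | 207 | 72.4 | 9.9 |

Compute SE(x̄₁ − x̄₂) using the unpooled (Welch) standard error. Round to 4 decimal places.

1.3347

Per-group SEs: s₁/√n₁ = 14.1/√152 = 1.1437, s₂/√n₂ = 9.9/√207 = 0.6881.
Unpooled SE of the difference: √(1.30804969 + 0.47348161) = 1.3347.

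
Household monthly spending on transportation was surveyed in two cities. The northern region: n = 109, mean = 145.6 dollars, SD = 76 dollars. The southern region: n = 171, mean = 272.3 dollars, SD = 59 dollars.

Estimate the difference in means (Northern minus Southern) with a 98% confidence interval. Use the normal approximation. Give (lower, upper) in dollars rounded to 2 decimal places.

Per-group SEs: s₁/√n₁ = 76/√109 = 7.2795, s₂/√n₂ = 59/√171 = 4.5118.
Unpooled SE of the difference: √(52.99112025 + 20.35633924) = 8.5643.
Margin of error = z* · SE = 2.326 × 8.5643 = 19.9206.
x̄₁ − x̄₂ = 145.6 − 272.3 = -126.7000.
CI: -126.7000 ± 19.9206 = (-146.62, -106.78).

(-146.62, -106.78)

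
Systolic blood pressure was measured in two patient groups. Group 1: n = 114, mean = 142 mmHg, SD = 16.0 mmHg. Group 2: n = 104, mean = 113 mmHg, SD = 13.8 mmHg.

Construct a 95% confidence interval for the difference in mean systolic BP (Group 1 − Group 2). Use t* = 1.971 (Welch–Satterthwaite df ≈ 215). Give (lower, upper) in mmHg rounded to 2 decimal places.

(25.02, 32.98)

Standard errors of each mean: 16.0/√114 = 1.4985 and 13.8/√104 = 1.3532.
SE(x̄₁ − x̄₂) = √(1.4985² + 1.3532²) = 2.0191 for independent samples with unequal variances.
With t* = 1.971, the margin is 1.971 × 2.0191 = 3.9796.
x̄₁ − x̄₂ = 142 − 113 = 29.0000; the interval is 29.0000 ± 3.9796 = (25.02, 32.98).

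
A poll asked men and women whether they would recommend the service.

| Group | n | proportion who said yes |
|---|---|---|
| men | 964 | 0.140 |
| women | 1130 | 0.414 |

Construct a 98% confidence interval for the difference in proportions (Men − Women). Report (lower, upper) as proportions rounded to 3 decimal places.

(-0.317, -0.231)

SE₁ = √(p̂₁(1−p̂₁)/n₁) = √(0.1400·0.8600/964) = 0.01118; SE₂ = √(0.4140·0.5860/1130) = 0.01465.
Independent samples: SE of the difference = √(SE₁² + SE₂²) = √(0.0001249924 + 0.0002146225) = 0.01843.
z* for 98% confidence is 2.326, so the margin of error is 2.326 × 0.01843 = 0.04287.
Point estimate p̂₁ − p̂₂ = 0.1400 − 0.4140 = -0.2740.
-0.2740 ± 0.04287 → (-0.317, -0.231).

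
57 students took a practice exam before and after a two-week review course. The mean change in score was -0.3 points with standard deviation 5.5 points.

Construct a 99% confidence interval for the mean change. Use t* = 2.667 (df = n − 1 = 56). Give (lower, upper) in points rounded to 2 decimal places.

This is a matched-pairs design, so SE = s_d/√n = 5.5/√57 = 0.7285.
Margin = 2.667 × 0.7285 = 1.9429; the interval is -0.3 ± 1.9429 = (-2.24, 1.64).

(-2.24, 1.64)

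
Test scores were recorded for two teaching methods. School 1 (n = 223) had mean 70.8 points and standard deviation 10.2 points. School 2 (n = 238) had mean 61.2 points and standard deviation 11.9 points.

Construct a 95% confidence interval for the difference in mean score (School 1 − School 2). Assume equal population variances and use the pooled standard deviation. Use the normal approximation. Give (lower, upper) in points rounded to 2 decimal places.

(7.57, 11.63)

s_p = √[((n₁−1)s₁² + (n₂−1)s₂²)/(n₁+n₂−2)] = √[(222·10.2² + 237·11.9²)/459] = 11.1103.
SE = 11.1103·√(1/223 + 1/238) = 1.0355.
With z* = 1.960, margin = 1.960 × 1.0355 = 2.0296.
x̄₁ − x̄₂ = 70.8 − 61.2 = 9.6000; interval 9.6000 ± 2.0296 = (7.57, 11.63).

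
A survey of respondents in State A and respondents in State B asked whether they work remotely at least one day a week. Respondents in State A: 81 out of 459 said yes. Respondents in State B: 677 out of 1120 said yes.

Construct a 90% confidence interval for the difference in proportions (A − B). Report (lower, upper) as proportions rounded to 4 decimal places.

First, p̂₁ = 81/459 = 0.1765; p̂₂ = 677/1120 = 0.6045.
The two standard errors are √(0.1765×0.8235/459) = 0.01779 and √(0.6045×0.3955/1120) = 0.01461.
Because the samples are independent, SE_diff = √(0.01779² + 0.01461²) = 0.02302.
Using z* = 1.645 for 90%, ME = 1.645 × 0.02302 = 0.03787.
p̂₁ − p̂₂ = -0.4280; interval -0.4280 ± 0.03787 gives (-0.4659, -0.3901).

(-0.4659, -0.3901)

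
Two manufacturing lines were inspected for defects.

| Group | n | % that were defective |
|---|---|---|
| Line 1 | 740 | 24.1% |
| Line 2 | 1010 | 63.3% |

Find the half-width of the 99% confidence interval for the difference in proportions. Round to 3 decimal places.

SE₁ = √(p̂₁(1−p̂₁)/n₁) = √(0.2410·0.7590/740) = 0.01572; SE₂ = √(0.6330·0.3670/1010) = 0.01517.
Independent samples: SE of the difference = √(SE₁² + SE₂²) = √(0.0002471184 + 0.0002301289) = 0.02185.
z* for 99% confidence is 2.576, so the margin of error is 2.576 × 0.02185 = 0.05629.

0.056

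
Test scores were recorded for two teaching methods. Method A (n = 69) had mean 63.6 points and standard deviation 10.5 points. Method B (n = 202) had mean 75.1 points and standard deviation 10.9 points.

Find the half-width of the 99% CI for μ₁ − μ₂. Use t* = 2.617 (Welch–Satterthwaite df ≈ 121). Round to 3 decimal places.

Standard errors of each mean: 10.5/√69 = 1.2641 and 10.9/√202 = 0.7669.
SE(x̄₁ − x̄₂) = √(1.2641² + 0.7669²) = 1.4785 for independent samples with unequal variances.
With t* = 2.617, the margin is 2.617 × 1.4785 = 3.8692.

3.869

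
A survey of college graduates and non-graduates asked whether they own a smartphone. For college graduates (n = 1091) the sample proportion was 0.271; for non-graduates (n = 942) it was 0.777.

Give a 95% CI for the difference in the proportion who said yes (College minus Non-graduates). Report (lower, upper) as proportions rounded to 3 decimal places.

Each SE is √(p̂(1−p̂)/n): √(0.2710·0.7290/1091) = 0.01346 and √(0.7770·0.2230/942) = 0.01356.
SE(p̂₁ − p̂₂) = √(SE₁² + SE₂²) = √(0.0001811716 + 0.0001838736) = 0.01911, since the two samples are independent.
At 95% confidence z* = 1.960; margin = 1.960 × 0.01911 = 0.03746.
The difference is 0.2710 − 0.7770 = -0.5060, so the interval is -0.5060 ± 0.03746 = (-0.543, -0.469).

(-0.543, -0.469)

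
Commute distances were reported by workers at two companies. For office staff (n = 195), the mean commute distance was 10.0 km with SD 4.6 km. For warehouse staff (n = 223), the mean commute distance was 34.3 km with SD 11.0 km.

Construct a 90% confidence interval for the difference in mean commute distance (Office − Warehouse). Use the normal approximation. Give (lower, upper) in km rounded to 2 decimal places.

Per-group SEs: s₁/√n₁ = 4.6/√195 = 0.3294, s₂/√n₂ = 11.0/√223 = 0.7366.
Unpooled SE of the difference: √(0.10850436 + 0.54257956) = 0.8069.
Margin of error = z* · SE = 1.645 × 0.8069 = 1.3274.
x̄₁ − x̄₂ = 10.0 − 34.3 = -24.3000.
CI: -24.3000 ± 1.3274 = (-25.63, -22.97).

(-25.63, -22.97)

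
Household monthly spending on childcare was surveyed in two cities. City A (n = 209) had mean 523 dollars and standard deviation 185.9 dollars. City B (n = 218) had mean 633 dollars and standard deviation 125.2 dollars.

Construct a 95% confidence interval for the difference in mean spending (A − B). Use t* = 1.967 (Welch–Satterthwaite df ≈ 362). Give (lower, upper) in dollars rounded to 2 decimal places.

(-140.30, -79.70)

SE₁ = s₁/√n₁ = 185.9/√209 = 12.8590; SE₂ = 125.2/√218 = 8.4796.
Independent samples, unequal variances: SE_diff = √(SE₁² + SE₂²) = √(165.353881 + 71.90361616) = 15.4032.
t* = 1.967, so margin of error = 1.967 × 15.4032 = 30.2981.
Difference in means = 523 − 633 = -110.0000.
-110.0000 ± 30.2981 → (-140.30, -79.70).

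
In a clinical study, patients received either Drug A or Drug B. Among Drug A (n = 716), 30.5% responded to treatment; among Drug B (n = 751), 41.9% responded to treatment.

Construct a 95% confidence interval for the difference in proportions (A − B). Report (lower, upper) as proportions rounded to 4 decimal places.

(-0.1628, -0.0652)

Each SE is √(p̂(1−p̂)/n): √(0.3050·0.6950/716) = 0.01721 and √(0.4190·0.5810/751) = 0.01800.
SE(p̂₁ − p̂₂) = √(SE₁² + SE₂²) = √(0.0002961841 + 0.000324) = 0.02490, since the two samples are independent.
At 95% confidence z* = 1.960; margin = 1.960 × 0.02490 = 0.04880.
The difference is 0.3050 − 0.4190 = -0.1140, so the interval is -0.1140 ± 0.04880 = (-0.1628, -0.0652).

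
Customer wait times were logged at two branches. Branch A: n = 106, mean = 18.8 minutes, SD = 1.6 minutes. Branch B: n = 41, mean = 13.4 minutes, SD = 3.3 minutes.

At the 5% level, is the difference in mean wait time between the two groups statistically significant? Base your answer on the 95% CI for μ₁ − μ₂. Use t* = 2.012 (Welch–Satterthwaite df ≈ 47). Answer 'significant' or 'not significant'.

Per-group SEs: s₁/√n₁ = 1.6/√106 = 0.1554, s₂/√n₂ = 3.3/√41 = 0.5154.
Unpooled SE of the difference: √(0.02414916 + 0.26563716) = 0.5383.
Margin of error = t* · SE = 2.012 × 0.5383 = 1.0831.
x̄₁ − x̄₂ = 18.8 − 13.4 = 5.4000.
CI: 5.4000 ± 1.0831 = (4.3169, 6.4831).
The interval (4.3169, 6.4831) does not contain 0, so the difference is significant.

significant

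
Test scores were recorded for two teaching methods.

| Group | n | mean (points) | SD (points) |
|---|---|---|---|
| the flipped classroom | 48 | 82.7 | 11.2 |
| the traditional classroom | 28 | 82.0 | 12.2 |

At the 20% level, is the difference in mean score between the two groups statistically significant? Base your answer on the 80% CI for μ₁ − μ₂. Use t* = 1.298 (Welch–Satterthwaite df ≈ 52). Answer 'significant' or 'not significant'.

SE₁ = s₁/√n₁ = 11.2/√48 = 1.6166; SE₂ = 12.2/√28 = 2.3056.
Independent samples, unequal variances: SE_diff = √(SE₁² + SE₂²) = √(2.61339556 + 5.31579136) = 2.8159.
t* = 1.298, so margin of error = 1.298 × 2.8159 = 3.6550.
Difference in means = 82.7 − 82.0 = 0.7000.
0.7000 ± 3.6550 → (-2.9550, 4.3550).
The interval (-2.9550, 4.3550) contains 0, so the difference is not significant.

not significant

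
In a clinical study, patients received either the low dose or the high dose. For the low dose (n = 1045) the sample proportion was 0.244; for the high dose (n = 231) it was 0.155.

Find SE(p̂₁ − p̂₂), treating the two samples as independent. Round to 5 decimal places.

Each SE is √(p̂(1−p̂)/n): √(0.2440·0.7560/1045) = 0.01329 and √(0.1550·0.8450/231) = 0.02381.
SE(p̂₁ − p̂₂) = √(SE₁² + SE₂²) = √(0.0001766241 + 0.0005669161) = 0.02727, since the two samples are independent.

0.02727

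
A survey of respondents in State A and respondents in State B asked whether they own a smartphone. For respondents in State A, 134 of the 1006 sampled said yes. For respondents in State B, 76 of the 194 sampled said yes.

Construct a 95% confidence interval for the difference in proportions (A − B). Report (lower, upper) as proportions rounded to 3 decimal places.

p̂₁ = 134/1006 = 0.1332 and p̂₂ = 76/194 = 0.3918.
SE₁ = √(p̂₁(1−p̂₁)/n₁) = √(0.1332·0.8668/1006) = 0.01071; SE₂ = √(0.3918·0.6082/194) = 0.03505.
Independent samples: SE of the difference = √(SE₁² + SE₂²) = √(0.0001147041 + 0.0012285025) = 0.03665.
z* for 95% confidence is 1.960, so the margin of error is 1.960 × 0.03665 = 0.07183.
Point estimate p̂₁ − p̂₂ = 0.1332 − 0.3918 = -0.2586.
-0.2586 ± 0.07183 → (-0.330, -0.187).

(-0.330, -0.187)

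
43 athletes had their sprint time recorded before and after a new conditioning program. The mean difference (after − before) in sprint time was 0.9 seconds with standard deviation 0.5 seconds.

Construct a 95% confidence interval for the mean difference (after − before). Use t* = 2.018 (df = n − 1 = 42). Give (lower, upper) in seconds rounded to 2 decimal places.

(0.75, 1.05)

Paired design: SE = s_d/√n = 0.5/√43 = 0.0762.
t* = 2.018; margin of error = 2.018 × 0.0762 = 0.1538.
0.9 ± 0.1538 → (0.75, 1.05).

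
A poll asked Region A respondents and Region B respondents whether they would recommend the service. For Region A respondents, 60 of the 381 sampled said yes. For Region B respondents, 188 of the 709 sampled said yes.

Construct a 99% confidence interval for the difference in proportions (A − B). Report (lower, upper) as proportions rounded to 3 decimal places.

(-0.172, -0.043)

First, p̂₁ = 60/381 = 0.1575; p̂₂ = 188/709 = 0.2652.
The two standard errors are √(0.1575×0.8425/381) = 0.01866 and √(0.2652×0.7348/709) = 0.01658.
Because the samples are independent, SE_diff = √(0.01866² + 0.01658²) = 0.02496.
Using z* = 2.576 for 99%, ME = 2.576 × 0.02496 = 0.06430.
p̂₁ − p̂₂ = -0.1077; interval -0.1077 ± 0.06430 gives (-0.172, -0.043).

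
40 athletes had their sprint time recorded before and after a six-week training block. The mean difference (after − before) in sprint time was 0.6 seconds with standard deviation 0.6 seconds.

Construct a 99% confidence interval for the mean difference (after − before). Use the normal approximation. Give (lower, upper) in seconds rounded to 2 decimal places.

(0.36, 0.84)

Paired design: SE = s_d/√n = 0.6/√40 = 0.0949.
z* = 2.576; margin of error = 2.576 × 0.0949 = 0.2445.
0.6 ± 0.2445 → (0.36, 0.84).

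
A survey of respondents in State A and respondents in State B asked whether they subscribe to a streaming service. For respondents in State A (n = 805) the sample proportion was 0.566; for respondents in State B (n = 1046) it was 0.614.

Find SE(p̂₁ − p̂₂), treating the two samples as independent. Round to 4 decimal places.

Each SE is √(p̂(1−p̂)/n): √(0.5660·0.4340/805) = 0.01747 and √(0.6140·0.3860/1046) = 0.01505.
SE(p̂₁ − p̂₂) = √(SE₁² + SE₂²) = √(0.0003052009 + 0.0002265025) = 0.02306, since the two samples are independent.

0.0231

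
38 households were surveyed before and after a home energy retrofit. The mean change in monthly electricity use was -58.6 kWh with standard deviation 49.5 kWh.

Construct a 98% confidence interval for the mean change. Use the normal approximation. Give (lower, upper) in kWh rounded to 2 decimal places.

This is a matched-pairs design, so SE = s_d/√n = 49.5/√38 = 8.0300.
Margin = 2.326 × 8.0300 = 18.6778; the interval is -58.6 ± 18.6778 = (-77.28, -39.92).

(-77.28, -39.92)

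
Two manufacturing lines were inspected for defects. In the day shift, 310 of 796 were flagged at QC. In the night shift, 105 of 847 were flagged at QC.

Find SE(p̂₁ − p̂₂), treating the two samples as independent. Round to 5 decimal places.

Sample proportions: 310/796 = 0.3894, 105/847 = 0.1240.
Each SE is √(p̂(1−p̂)/n): √(0.3894·0.6106/796) = 0.01728 and √(0.1240·0.8760/847) = 0.01132.
SE(p̂₁ − p̂₂) = √(SE₁² + SE₂²) = √(0.0002985984 + 0.0001281424) = 0.02066, since the two samples are independent.

0.02066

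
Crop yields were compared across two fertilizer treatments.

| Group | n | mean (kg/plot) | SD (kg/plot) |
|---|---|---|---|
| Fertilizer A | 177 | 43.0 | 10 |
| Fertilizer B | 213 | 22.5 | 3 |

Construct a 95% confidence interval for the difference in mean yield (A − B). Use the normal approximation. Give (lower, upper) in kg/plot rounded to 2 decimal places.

SE₁ = s₁/√n₁ = 10/√177 = 0.7516; SE₂ = 3/√213 = 0.2056.
Independent samples, unequal variances: SE_diff = √(SE₁² + SE₂²) = √(0.56490256 + 0.04227136) = 0.7792.
z* = 1.960, so margin of error = 1.960 × 0.7792 = 1.5272.
Difference in means = 43.0 − 22.5 = 20.5000.
20.5000 ± 1.5272 → (18.97, 22.03).

(18.97, 22.03)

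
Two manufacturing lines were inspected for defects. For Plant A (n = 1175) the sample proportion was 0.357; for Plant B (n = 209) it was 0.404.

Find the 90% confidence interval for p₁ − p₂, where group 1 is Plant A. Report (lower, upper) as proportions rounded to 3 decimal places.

(-0.107, 0.013)

Each SE is √(p̂(1−p̂)/n): √(0.3570·0.6430/1175) = 0.01398 and √(0.4040·0.5960/209) = 0.03394.
SE(p̂₁ − p̂₂) = √(SE₁² + SE₂²) = √(0.0001954404 + 0.0011519236) = 0.03671, since the two samples are independent.
At 90% confidence z* = 1.645; margin = 1.645 × 0.03671 = 0.06039.
The difference is 0.3570 − 0.4040 = -0.0470, so the interval is -0.0470 ± 0.06039 = (-0.107, 0.013).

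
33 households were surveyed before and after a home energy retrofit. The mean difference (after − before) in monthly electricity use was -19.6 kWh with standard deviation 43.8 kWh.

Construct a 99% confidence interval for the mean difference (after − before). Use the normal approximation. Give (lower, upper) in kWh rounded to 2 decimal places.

Paired design: SE = s_d/√n = 43.8/√33 = 7.6246.
z* = 2.576; margin of error = 2.576 × 7.6246 = 19.6410.
-19.6 ± 19.6410 → (-39.24, 0.04).

(-39.24, 0.04)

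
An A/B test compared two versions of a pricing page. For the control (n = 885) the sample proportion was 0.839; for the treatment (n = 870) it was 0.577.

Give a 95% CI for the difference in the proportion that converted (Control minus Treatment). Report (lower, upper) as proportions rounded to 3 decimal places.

SE₁ = √(p̂₁(1−p̂₁)/n₁) = √(0.8390·0.1610/885) = 0.01235; SE₂ = √(0.5770·0.4230/870) = 0.01675.
Independent samples: SE of the difference = √(SE₁² + SE₂²) = √(0.0001525225 + 0.0002805625) = 0.02081.
z* for 95% confidence is 1.960, so the margin of error is 1.960 × 0.02081 = 0.04079.
Point estimate p̂₁ − p̂₂ = 0.8390 − 0.5770 = 0.2620.
0.2620 ± 0.04079 → (0.221, 0.303).

(0.221, 0.303)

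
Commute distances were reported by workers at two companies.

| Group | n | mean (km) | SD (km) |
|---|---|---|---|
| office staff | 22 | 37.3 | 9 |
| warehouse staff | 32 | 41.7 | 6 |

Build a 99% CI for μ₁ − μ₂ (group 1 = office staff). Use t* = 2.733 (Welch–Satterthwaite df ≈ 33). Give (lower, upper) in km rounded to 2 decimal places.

Per-group SEs: s₁/√n₁ = 9/√22 = 1.9188, s₂/√n₂ = 6/√32 = 1.0607.
Unpooled SE of the difference: √(3.68179344 + 1.12508449) = 2.1925.
Margin of error = t* · SE = 2.733 × 2.1925 = 5.9921.
x̄₁ − x̄₂ = 37.3 − 41.7 = -4.4000.
CI: -4.4000 ± 5.9921 = (-10.39, 1.59).

(-10.39, 1.59)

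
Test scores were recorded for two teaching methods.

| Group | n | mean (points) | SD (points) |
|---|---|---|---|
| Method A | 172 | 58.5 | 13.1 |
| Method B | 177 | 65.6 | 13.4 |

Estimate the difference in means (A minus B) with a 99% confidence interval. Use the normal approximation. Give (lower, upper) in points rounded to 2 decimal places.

SE₁ = s₁/√n₁ = 13.1/√172 = 0.9989; SE₂ = 13.4/√177 = 1.0072.
Independent samples, unequal variances: SE_diff = √(SE₁² + SE₂²) = √(0.99780121 + 1.01445184) = 1.4185.
z* = 2.576, so margin of error = 2.576 × 1.4185 = 3.6541.
Difference in means = 58.5 − 65.6 = -7.1000.
-7.1000 ± 3.6541 → (-10.75, -3.45).

(-10.75, -3.45)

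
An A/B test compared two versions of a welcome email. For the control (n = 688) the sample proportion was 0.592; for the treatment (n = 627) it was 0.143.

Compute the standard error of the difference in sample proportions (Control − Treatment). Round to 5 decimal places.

0.02338

Each SE is √(p̂(1−p̂)/n): √(0.5920·0.4080/688) = 0.01874 and √(0.1430·0.8570/627) = 0.01398.
SE(p̂₁ − p̂₂) = √(SE₁² + SE₂²) = √(0.0003511876 + 0.0001954404) = 0.02338, since the two samples are independent.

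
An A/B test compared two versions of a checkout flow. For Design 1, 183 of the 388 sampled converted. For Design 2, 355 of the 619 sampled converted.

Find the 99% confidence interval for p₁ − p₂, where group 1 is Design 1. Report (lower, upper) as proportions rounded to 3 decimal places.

First, p̂₁ = 183/388 = 0.4716; p̂₂ = 355/619 = 0.5735.
The two standard errors are √(0.4716×0.5284/388) = 0.02534 and √(0.5735×0.4265/619) = 0.01988.
Because the samples are independent, SE_diff = √(0.02534² + 0.01988²) = 0.03221.
Using z* = 2.576 for 99%, ME = 2.576 × 0.03221 = 0.08297.
p̂₁ − p̂₂ = -0.1019; interval -0.1019 ± 0.08297 gives (-0.185, -0.019).

(-0.185, -0.019)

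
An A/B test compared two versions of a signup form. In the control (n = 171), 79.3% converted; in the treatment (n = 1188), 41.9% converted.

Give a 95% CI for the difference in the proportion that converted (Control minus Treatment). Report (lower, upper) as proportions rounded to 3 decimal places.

(0.307, 0.441)

The two standard errors are √(0.7930×0.2070/171) = 0.03098 and √(0.4190×0.5810/1188) = 0.01431.
Because the samples are independent, SE_diff = √(0.03098² + 0.01431²) = 0.03413.
Using z* = 1.960 for 95%, ME = 1.960 × 0.03413 = 0.06689.
p̂₁ − p̂₂ = 0.3740; interval 0.3740 ± 0.06689 gives (0.307, 0.441).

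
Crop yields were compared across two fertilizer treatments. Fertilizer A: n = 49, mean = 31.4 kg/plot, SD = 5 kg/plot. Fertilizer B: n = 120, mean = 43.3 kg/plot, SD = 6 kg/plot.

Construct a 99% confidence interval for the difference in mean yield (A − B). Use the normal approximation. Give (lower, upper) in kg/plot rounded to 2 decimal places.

(-14.22, -9.58)

SE₁ = s₁/√n₁ = 5/√49 = 0.7143; SE₂ = 6/√120 = 0.5477.
Independent samples, unequal variances: SE_diff = √(SE₁² + SE₂²) = √(0.51022449 + 0.29997529) = 0.9001.
z* = 2.576, so margin of error = 2.576 × 0.9001 = 2.3187.
Difference in means = 31.4 − 43.3 = -11.9000.
-11.9000 ± 2.3187 → (-14.22, -9.58).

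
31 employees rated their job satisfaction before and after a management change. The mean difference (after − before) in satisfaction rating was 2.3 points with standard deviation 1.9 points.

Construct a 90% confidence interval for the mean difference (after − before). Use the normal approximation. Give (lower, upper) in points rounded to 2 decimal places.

(1.74, 2.86)

Paired design: SE = s_d/√n = 1.9/√31 = 0.3413.
z* = 1.645; margin of error = 1.645 × 0.3413 = 0.5614.
2.3 ± 0.5614 → (1.74, 2.86).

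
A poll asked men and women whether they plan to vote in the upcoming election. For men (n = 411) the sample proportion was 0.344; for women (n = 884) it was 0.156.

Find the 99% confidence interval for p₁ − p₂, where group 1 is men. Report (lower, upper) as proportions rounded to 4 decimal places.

SE₁ = √(p̂₁(1−p̂₁)/n₁) = √(0.3440·0.6560/411) = 0.02343; SE₂ = √(0.1560·0.8440/884) = 0.01220.
Independent samples: SE of the difference = √(SE₁² + SE₂²) = √(0.0005489649 + 0.00014884) = 0.02642.
z* for 99% confidence is 2.576, so the margin of error is 2.576 × 0.02642 = 0.06806.
Point estimate p̂₁ − p̂₂ = 0.3440 − 0.1560 = 0.1880.
0.1880 ± 0.06806 → (0.1199, 0.2561).

(0.1199, 0.2561)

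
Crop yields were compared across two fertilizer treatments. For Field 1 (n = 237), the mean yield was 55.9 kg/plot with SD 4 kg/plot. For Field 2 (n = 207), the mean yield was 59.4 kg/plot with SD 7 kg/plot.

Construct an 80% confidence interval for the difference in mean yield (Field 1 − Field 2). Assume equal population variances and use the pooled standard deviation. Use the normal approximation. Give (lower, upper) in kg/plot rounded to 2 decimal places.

Pooled variance s_p² = [236·4² + 206·7²] / (237+207−2) = 31.3801, so s_p = 5.6018.
SE_diff = s_p·√(1/n₁ + 1/n₂) = 5.6018·√(1/237 + 1/207) = 0.5329.
z* = 1.282; margin = 1.282 × 0.5329 = 0.6832.
Difference = 55.9 − 59.4 = -3.5000.
-3.5000 ± 0.6832 → (-4.18, -2.82).

(-4.18, -2.82)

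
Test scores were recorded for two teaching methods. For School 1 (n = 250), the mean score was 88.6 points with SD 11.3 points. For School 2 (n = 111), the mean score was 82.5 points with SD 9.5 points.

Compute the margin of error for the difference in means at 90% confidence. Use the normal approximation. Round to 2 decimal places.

1.89

Per-group SEs: s₁/√n₁ = 11.3/√250 = 0.7147, s₂/√n₂ = 9.5/√111 = 0.9017.
Unpooled SE of the difference: √(0.51079609 + 0.81306289) = 1.1506.
Margin of error = z* · SE = 1.645 × 1.1506 = 1.8927.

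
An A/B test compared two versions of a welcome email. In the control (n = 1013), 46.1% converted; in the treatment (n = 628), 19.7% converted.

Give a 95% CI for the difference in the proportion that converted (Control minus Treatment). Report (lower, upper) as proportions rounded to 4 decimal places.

(0.2203, 0.3077)

Each SE is √(p̂(1−p̂)/n): √(0.4610·0.5390/1013) = 0.01566 and √(0.1970·0.8030/628) = 0.01587.
SE(p̂₁ − p̂₂) = √(SE₁² + SE₂²) = √(0.0002452356 + 0.0002518569) = 0.02230, since the two samples are independent.
At 95% confidence z* = 1.960; margin = 1.960 × 0.02230 = 0.04371.
The difference is 0.4610 − 0.1970 = 0.2640, so the interval is 0.2640 ± 0.04371 = (0.2203, 0.3077).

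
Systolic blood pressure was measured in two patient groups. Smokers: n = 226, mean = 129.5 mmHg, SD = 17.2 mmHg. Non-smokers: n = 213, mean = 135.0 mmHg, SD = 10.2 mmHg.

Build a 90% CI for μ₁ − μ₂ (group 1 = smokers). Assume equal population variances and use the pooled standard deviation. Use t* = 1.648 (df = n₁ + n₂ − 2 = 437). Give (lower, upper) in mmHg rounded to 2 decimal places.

s_p = √[((n₁−1)s₁² + (n₂−1)s₂²)/(n₁+n₂−2)] = √[(225·17.2² + 212·10.2²)/437] = 14.2405.
SE = 14.2405·√(1/226 + 1/213) = 1.3599.
With t* = 1.648, margin = 1.648 × 1.3599 = 2.2411.
x̄₁ − x̄₂ = 129.5 − 135.0 = -5.5000; interval -5.5000 ± 2.2411 = (-7.74, -3.26).

(-7.74, -3.26)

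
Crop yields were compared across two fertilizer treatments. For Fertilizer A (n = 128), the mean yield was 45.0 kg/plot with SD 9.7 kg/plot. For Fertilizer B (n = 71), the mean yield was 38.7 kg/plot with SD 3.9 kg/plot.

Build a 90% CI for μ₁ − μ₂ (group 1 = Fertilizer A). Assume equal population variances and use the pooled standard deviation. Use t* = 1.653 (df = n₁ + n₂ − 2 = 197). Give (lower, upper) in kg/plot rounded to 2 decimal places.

(4.31, 8.29)

s_p = √[((n₁−1)s₁² + (n₂−1)s₂²)/(n₁+n₂−2)] = √[(127·9.7² + 70·3.9²)/197] = 8.1278.
SE = 8.1278·√(1/128 + 1/71) = 1.2027.
With t* = 1.653, margin = 1.653 × 1.2027 = 1.9881.
x̄₁ − x̄₂ = 45.0 − 38.7 = 6.3000; interval 6.3000 ± 1.9881 = (4.31, 8.29).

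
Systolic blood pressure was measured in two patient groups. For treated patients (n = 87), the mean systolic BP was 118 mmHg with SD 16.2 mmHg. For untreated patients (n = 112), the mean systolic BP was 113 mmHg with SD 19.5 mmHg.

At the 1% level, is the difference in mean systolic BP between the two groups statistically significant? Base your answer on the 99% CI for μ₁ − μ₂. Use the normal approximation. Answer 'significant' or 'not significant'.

Per-group SEs: s₁/√n₁ = 16.2/√87 = 1.7368, s₂/√n₂ = 19.5/√112 = 1.8426.
Unpooled SE of the difference: √(3.01647424 + 3.39517476) = 2.5321.
Margin of error = z* · SE = 2.576 × 2.5321 = 6.5227.
x̄₁ − x̄₂ = 118 − 113 = 5.0000.
CI: 5.0000 ± 6.5227 = (-1.5227, 11.5227).
The interval (-1.5227, 11.5227) contains 0, so the difference is not significant.

not significant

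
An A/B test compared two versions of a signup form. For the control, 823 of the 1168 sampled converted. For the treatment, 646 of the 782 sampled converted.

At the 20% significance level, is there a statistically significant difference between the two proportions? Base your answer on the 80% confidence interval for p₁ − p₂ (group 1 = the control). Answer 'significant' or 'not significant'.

p̂₁ = 823/1168 = 0.7046 and p̂₂ = 646/782 = 0.8261.
SE₁ = √(p̂₁(1−p̂₁)/n₁) = √(0.7046·0.2954/1168) = 0.01335; SE₂ = √(0.8261·0.1739/782) = 0.01355.
Independent samples: SE of the difference = √(SE₁² + SE₂²) = √(0.0001782225 + 0.0001836025) = 0.01902.
z* for 80% confidence is 1.282, so the margin of error is 1.282 × 0.01902 = 0.02438.
Point estimate p̂₁ − p̂₂ = 0.7046 − 0.8261 = -0.1215.
-0.1215 ± 0.02438 → (-0.14588, -0.09712).
The interval (-0.14588, -0.09712) does not contain 0, so the difference is significant.

significant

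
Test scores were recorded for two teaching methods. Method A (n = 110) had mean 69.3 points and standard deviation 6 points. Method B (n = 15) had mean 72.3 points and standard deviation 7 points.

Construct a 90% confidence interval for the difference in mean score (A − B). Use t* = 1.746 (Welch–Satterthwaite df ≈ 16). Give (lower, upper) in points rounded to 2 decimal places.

Per-group SEs: s₁/√n₁ = 6/√110 = 0.5721, s₂/√n₂ = 7/√15 = 1.8074.
Unpooled SE of the difference: √(0.32729841 + 3.26669476) = 1.8958.
Margin of error = t* · SE = 1.746 × 1.8958 = 3.3101.
x̄₁ − x̄₂ = 69.3 − 72.3 = -3.0000.
CI: -3.0000 ± 3.3101 = (-6.31, 0.31).

(-6.31, 0.31)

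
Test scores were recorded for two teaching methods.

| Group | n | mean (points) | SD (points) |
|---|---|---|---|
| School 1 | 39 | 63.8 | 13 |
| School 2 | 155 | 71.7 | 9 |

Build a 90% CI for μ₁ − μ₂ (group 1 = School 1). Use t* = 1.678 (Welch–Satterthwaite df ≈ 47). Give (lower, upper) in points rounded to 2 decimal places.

(-11.60, -4.20)

SE₁ = s₁/√n₁ = 13/√39 = 2.0817; SE₂ = 9/√155 = 0.7229.
Independent samples, unequal variances: SE_diff = √(SE₁² + SE₂²) = √(4.33347489 + 0.52258441) = 2.2036.
t* = 1.678, so margin of error = 1.678 × 2.2036 = 3.6976.
Difference in means = 63.8 − 71.7 = -7.9000.
-7.9000 ± 3.6976 → (-11.60, -4.20).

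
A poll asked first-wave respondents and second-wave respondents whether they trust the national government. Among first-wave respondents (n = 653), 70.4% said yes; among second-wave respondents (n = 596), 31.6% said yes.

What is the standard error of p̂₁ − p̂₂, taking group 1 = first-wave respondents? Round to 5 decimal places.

SE₁ = √(p̂₁(1−p̂₁)/n₁) = √(0.7040·0.2960/653) = 0.01786; SE₂ = √(0.3160·0.6840/596) = 0.01904.
Independent samples: SE of the difference = √(SE₁² + SE₂²) = √(0.0003189796 + 0.0003625216) = 0.02611.

0.02611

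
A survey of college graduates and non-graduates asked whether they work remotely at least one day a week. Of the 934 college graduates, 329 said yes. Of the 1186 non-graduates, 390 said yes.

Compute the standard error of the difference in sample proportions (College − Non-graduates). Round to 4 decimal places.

First, p̂₁ = 329/934 = 0.3522; p̂₂ = 390/1186 = 0.3288.
The two standard errors are √(0.3522×0.6478/934) = 0.01563 and √(0.3288×0.6712/1186) = 0.01364.
Because the samples are independent, SE_diff = √(0.01563² + 0.01364²) = 0.02074.

0.0207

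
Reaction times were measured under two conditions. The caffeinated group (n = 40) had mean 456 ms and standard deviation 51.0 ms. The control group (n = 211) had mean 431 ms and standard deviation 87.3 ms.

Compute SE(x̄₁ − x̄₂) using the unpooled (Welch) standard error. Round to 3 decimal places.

10.057

Per-group SEs: s₁/√n₁ = 51.0/√40 = 8.0638, s₂/√n₂ = 87.3/√211 = 6.0100.
Unpooled SE of the difference: √(65.02487044 + 36.1201) = 10.0571.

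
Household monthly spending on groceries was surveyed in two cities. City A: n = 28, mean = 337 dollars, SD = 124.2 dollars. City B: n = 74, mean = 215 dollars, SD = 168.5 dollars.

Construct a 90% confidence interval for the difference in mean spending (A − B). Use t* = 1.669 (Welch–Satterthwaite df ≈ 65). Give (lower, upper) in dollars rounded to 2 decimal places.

(70.98, 173.02)

Standard errors of each mean: 124.2/√28 = 23.4716 and 168.5/√74 = 19.5877.
SE(x̄₁ − x̄₂) = √(23.4716² + 19.5877²) = 30.5711 for independent samples with unequal variances.
With t* = 1.669, the margin is 1.669 × 30.5711 = 51.0232.
x̄₁ − x̄₂ = 337 − 215 = 122.0000; the interval is 122.0000 ± 51.0232 = (70.98, 173.02).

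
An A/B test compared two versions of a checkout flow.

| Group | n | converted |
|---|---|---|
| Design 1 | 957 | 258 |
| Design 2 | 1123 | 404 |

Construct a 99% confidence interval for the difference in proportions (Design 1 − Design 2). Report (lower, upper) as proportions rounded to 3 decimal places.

First, p̂₁ = 258/957 = 0.2696; p̂₂ = 404/1123 = 0.3598.
The two standard errors are √(0.2696×0.7304/957) = 0.01434 and √(0.3598×0.6402/1123) = 0.01432.
Because the samples are independent, SE_diff = √(0.01434² + 0.01432²) = 0.02027.
Using z* = 2.576 for 99%, ME = 2.576 × 0.02027 = 0.05222.
p̂₁ − p̂₂ = -0.0902; interval -0.0902 ± 0.05222 gives (-0.142, -0.038).

(-0.142, -0.038)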